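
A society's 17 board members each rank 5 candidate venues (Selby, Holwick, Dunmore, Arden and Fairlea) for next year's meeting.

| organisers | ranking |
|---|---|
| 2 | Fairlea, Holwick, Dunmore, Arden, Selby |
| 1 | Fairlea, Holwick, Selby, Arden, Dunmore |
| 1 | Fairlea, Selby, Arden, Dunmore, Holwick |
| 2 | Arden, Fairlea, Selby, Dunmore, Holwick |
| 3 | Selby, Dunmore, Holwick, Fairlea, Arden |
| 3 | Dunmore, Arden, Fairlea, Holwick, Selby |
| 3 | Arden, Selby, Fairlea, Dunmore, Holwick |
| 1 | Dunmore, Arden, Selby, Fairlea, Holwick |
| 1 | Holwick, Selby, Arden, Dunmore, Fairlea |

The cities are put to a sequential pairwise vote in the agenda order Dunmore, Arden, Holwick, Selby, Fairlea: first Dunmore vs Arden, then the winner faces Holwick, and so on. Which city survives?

Fairlea

Round 1: Dunmore vs Arden — 9–8, Dunmore advances.
Round 2: Dunmore vs Holwick — 13–4, Dunmore advances.
Round 3: Dunmore vs Selby — 6–11, Selby advances.
Round 4: Selby vs Fairlea — 8–9, Fairlea advances.
Fairlea survives the agenda.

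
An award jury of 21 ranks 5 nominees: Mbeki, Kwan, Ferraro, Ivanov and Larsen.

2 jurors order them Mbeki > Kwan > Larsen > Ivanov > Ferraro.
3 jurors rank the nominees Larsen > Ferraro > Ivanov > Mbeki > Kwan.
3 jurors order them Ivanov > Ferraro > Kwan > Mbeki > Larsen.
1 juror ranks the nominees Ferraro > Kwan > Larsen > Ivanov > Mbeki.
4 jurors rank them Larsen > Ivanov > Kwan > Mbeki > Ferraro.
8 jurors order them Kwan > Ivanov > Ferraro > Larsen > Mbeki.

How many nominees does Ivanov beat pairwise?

Ivanov against each rival (21 jurors):
Ivanov vs Mbeki: 19 to 2, Ivanov.
Ivanov vs Kwan: 3+3+4 = 10 for Ivanov, 11 for Kwan — Kwan by 11–10.
Ivanov vs Ferraro: Ivanov preferred on 2+3+4+8 = 17 ballots; Ivanov wins 17–4.
Ivanov–Larsen: Ivanov 11–10.
Ivanov beats Mbeki, Ferraro, Larsen; loses to Kwan — 3 pairwise wins.

3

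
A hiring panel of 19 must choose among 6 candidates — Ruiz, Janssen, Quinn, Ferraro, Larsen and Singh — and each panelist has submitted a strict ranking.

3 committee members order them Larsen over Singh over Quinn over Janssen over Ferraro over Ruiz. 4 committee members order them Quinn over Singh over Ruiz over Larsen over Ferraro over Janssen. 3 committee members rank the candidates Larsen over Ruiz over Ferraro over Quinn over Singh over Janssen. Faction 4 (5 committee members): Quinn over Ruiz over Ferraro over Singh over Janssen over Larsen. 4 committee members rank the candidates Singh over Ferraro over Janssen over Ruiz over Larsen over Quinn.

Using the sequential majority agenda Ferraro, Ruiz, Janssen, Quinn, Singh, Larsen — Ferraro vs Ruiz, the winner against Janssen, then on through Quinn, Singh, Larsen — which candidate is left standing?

Round 1: Ferraro vs Ruiz — 7–12, Ruiz advances.
Round 2: Ruiz vs Janssen — 12–7, Ruiz advances.
Round 3: Ruiz vs Quinn — 7–12, Quinn advances.
Round 4: Quinn vs Singh — 12–7, Quinn advances.
Round 5: Quinn vs Larsen — 9–10, Larsen advances.
Larsen survives the agenda.

Larsen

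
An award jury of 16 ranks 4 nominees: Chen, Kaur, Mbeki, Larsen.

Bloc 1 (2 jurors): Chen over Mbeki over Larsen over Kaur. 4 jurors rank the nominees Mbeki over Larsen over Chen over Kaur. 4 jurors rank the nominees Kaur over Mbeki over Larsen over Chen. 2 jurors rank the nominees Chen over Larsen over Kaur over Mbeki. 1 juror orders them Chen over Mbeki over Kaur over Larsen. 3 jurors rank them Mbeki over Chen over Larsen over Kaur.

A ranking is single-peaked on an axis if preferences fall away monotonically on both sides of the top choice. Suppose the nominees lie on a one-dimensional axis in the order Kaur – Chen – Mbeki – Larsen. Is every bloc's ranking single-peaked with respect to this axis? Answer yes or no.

no

Axis positions: Kaur=1, Chen=2, Mbeki=3, Larsen=4.
Bloc 1 (peak Chen at position 2): ranking walks positions 2-3-4-1, expanding outward from the peak — single-peaked.
Bloc 2 (peak Mbeki at position 3): ranking walks positions 3-4-2-1, expanding outward from the peak — single-peaked.
Bloc 3: ranking walks positions 1-3-4-2; Mbeki is ranked above Chen even though Chen lies between Mbeki and the peak Kaur on the axis — preferences dip and rise again. Not single-peaked.
Bloc 4: ranking walks positions 2-4-1-3; Larsen is ranked above Mbeki even though Mbeki lies between Larsen and the peak Chen on the axis — preferences dip and rise again. Not single-peaked.
Bloc 5 (peak Chen at position 2): ranking walks positions 2-3-1-4, expanding outward from the peak — single-peaked.
Bloc 6 (peak Mbeki at position 3): ranking walks positions 3-2-4-1, expanding outward from the peak — single-peaked.
Bloc 3 violates single-peakedness, so the profile is not single-peaked on this axis.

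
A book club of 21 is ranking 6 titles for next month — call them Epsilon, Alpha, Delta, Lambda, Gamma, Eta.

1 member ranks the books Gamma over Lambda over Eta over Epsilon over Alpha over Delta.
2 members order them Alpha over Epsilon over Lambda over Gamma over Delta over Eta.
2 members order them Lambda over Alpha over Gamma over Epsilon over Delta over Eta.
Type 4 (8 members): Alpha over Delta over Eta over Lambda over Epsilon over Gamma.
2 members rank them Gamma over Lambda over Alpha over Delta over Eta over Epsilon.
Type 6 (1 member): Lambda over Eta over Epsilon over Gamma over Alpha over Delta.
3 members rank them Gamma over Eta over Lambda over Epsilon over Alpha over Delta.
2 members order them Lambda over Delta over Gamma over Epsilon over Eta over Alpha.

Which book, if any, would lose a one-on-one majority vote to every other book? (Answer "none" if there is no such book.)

Head-to-head results (21 members):
Epsilon vs Alpha: Epsilon preferred on 1+1+3+2 = 7 ballots; Alpha wins 14–7.
Epsilon vs Delta: Delta wins 12–9.
Epsilon vs Lambda: 2 to 19, Lambda.
Epsilon vs Gamma: Epsilon, 11–10.
Epsilon vs Eta: Epsilon is ranked higher on 2+2+2 = 6 ballots, Eta on 15. Eta wins 15–6.
Alpha vs Delta: 19 to 2, Alpha.
Alpha–Lambda: Lambda 11–10.
Alpha vs Gamma: 12 to 9, Alpha.
Alpha vs Eta: Alpha wins 14–7.
Delta–Lambda: Lambda 13–8.
Delta vs Gamma: Delta preferred on 8+2 = 10 ballots; Gamma wins 11–10.
Delta vs Eta: 2+2+8+2+2 = 16 for Delta, 5 for Eta — Delta by 16–5.
Lambda vs Gamma: Lambda is ranked higher on 2+2+8+1+2 = 15 ballots, Gamma on 6. Lambda wins 15–6.
Lambda vs Eta: Lambda is ranked higher on 1+2+2+2+1+2 = 10 ballots, Eta on 11. Eta wins 11–10.
Gamma vs Eta: Gamma preferred on 1+2+2+2+3+2 = 12 ballots; Gamma wins 12–9.
No book is winless: Epsilon beats Gamma; Alpha beats Epsilon; Delta beats Epsilon; Lambda beats Epsilon; Gamma beats Delta; Eta beats Epsilon. There is no Condorcet loser.

none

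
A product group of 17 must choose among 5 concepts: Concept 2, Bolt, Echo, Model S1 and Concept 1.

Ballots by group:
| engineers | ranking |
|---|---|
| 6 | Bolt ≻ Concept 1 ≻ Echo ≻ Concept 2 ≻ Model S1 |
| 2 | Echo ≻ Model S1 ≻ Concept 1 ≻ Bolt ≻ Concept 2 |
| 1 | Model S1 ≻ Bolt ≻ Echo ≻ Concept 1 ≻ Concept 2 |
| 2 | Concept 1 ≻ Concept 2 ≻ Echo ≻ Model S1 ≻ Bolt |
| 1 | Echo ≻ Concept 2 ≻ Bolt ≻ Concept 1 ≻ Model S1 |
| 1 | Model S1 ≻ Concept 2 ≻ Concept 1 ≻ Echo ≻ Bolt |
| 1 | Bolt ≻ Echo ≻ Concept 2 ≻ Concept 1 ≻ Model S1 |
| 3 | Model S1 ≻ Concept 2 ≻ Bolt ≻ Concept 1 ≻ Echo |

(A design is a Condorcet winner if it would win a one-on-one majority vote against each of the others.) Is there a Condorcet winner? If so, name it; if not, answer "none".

Head-to-head results (17 engineers):
Concept 2 vs Bolt: Concept 2 preferred on 2+1+1+3 = 7 ballots; Bolt wins 10–7.
Concept 2 vs Echo: 6 to 11, Echo.
Concept 2 vs Model S1: Concept 2 is ranked higher on 6+2+1+1 = 10 ballots, Model S1 on 7. Concept 2 wins 10–7.
Concept 2 vs Concept 1: Concept 2 preferred on 1+1+1+3 = 6 ballots; Concept 1 wins 11–6.
Bolt vs Echo: 11 to 6, Bolt.
Bolt vs Model S1: 8 to 9, Model S1.
Bolt vs Concept 1: Bolt is ranked higher on 6+1+1+1+3 = 12 ballots, Concept 1 on 5. Bolt wins 12–5.
Echo vs Model S1: Echo is ranked higher on 6+2+2+1+1 = 12 ballots, Model S1 on 5. Echo wins 12–5.
Echo vs Concept 1: Echo is ranked higher on 2+1+1+1 = 5 ballots, Concept 1 on 12. Concept 1 wins 12–5.
Model S1 vs Concept 1: Model S1 is ranked higher on 2+1+1+3 = 7 ballots, Concept 1 on 10. Concept 1 wins 10–7.
Each design drops at least one matchup (Concept 2 loses to Bolt; Bolt loses to Model S1; Echo loses to Bolt; Model S1 loses to Concept 2; Concept 1 loses to Bolt); the cycle Concept 2 → Model S1 → Bolt → Concept 2 rules out a Condorcet winner.

none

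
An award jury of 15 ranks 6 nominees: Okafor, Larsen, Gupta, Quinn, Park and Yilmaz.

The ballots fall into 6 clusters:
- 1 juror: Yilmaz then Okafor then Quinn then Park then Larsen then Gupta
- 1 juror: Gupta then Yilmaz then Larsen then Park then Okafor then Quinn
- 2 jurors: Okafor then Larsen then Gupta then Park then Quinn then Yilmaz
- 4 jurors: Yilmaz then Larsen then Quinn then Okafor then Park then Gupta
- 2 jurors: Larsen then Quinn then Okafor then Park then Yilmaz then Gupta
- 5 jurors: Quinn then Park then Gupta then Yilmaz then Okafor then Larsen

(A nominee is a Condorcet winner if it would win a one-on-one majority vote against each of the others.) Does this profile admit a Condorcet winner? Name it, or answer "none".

none

Head-to-head results (15 jurors):
Okafor vs Larsen: Okafor wins 8–7.
Okafor vs Gupta: Okafor wins 9–6.
Okafor–Quinn: Quinn 11–4.
Okafor vs Park: Okafor, 9–6.
Okafor vs Yilmaz: Yilmaz, 11–4.
Larsen vs Gupta: Larsen, 9–6.
Larsen vs Quinn: Larsen wins 9–6.
Larsen vs Park: Larsen, 9–6.
Larsen vs Yilmaz: Yilmaz wins 11–4.
Gupta–Quinn: Quinn 12–3.
Gupta vs Park: Park wins 12–3.
Gupta–Yilmaz: Gupta 8–7.
Quinn–Park: Quinn 12–3.
Quinn–Yilmaz: Quinn 9–6.
Park vs Yilmaz: Park, 9–6.
Each nominee drops at least one matchup (Okafor loses to Quinn; Larsen loses to Okafor; Gupta loses to Okafor; Quinn loses to Larsen; Park loses to Okafor; Yilmaz loses to Gupta); the cycle Okafor > Larsen > Quinn > Okafor rules out a Condorcet winner.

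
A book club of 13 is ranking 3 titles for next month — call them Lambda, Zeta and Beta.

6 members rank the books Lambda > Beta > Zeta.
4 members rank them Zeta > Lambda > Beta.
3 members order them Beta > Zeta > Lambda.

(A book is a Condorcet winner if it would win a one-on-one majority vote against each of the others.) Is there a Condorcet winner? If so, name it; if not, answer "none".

Pairwise majorities:
Lambda vs Zeta: Lambda is ranked higher on 6 ballots, Zeta on 7. Zeta wins 7–6.
Lambda vs Beta: 6+4 = 10 for Lambda, 3 for Beta — Lambda by 10–3.
Zeta vs Beta: Zeta preferred on 4 ballots; Beta wins 9–4.
No book is unbeaten: Lambda loses to Zeta; Zeta loses to Beta; Beta loses to Lambda. In particular Lambda > Beta > Zeta > Lambda is a majority cycle — no Condorcet winner exists.

none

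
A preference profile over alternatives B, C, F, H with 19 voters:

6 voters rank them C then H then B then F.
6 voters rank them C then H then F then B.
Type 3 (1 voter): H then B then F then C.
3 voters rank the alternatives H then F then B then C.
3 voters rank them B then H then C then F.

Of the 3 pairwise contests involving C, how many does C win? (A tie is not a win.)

3

C against each rival (19 voters):
C vs B: C wins 12–7.
C vs F: 15 to 4, C.
C vs H: C wins 12–7.
C beats B, F, H — 3 pairwise wins.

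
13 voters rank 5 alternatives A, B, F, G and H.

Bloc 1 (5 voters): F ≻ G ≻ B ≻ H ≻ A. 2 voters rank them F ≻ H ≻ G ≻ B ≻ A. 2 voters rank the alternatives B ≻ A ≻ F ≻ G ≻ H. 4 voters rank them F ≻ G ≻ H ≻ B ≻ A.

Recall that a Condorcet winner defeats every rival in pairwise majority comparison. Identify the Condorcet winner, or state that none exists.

Pairwise majorities:
A vs B: 0 for A, 13 for B — B by 13–0.
A vs F: 2 for A, 11 for F — F by 11–2.
A vs G: 2 to 11, G.
A vs H: 2 to 11, H.
B vs F: 2 to 11, F.
B vs G: B is ranked higher on 2 ballots, G on 11. G wins 11–2.
B vs H: B is ranked higher on 5+2 = 7 ballots, H on 6. B wins 7–6.
F vs G: F preferred on 5+2+2+4 = 13 ballots; F wins 13–0.
F vs H: F is ranked higher on 5+2+2+4 = 13 ballots, H on 0. F wins 13–0.
G vs H: G is ranked higher on 5+2+4 = 11 ballots, H on 2. G wins 11–2.
F wins every pairwise contest, so F is the Condorcet winner.

F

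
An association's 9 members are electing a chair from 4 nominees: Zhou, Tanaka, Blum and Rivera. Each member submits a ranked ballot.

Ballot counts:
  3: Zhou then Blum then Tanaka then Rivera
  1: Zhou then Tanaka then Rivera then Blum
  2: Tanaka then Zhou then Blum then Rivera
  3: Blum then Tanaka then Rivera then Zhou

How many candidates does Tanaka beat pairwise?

Tanaka against each rival (9 voters):
Tanaka vs Zhou: Tanaka, 5–4.
Tanaka vs Blum: Blum wins 6–3.
Tanaka vs Rivera: 9 to 0, Tanaka.
Tanaka beats Zhou, Rivera; loses to Blum — 2 pairwise wins.

2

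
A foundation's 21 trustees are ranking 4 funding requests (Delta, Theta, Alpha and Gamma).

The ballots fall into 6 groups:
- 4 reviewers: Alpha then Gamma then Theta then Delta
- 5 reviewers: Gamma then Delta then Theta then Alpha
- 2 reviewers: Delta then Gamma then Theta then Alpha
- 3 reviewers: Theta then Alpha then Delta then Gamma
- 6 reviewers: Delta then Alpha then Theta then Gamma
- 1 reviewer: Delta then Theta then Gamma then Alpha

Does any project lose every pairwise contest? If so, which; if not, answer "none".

none

Pairwise majorities:
Delta vs Theta: Delta preferred on 5+2+6+1 = 14 ballots; Delta wins 14–7.
Delta vs Alpha: Delta preferred on 5+2+6+1 = 14 ballots; Delta wins 14–7.
Delta vs Gamma: Delta is ranked higher on 2+3+6+1 = 12 ballots, Gamma on 9. Delta wins 12–9.
Theta vs Alpha: Theta wins 11–10.
Theta vs Gamma: Gamma wins 11–10.
Alpha vs Gamma: 13 to 8, Alpha.
Each project has at least one pairwise win (Delta beats Theta; Theta beats Alpha; Alpha beats Gamma; Gamma beats Theta) — no Condorcet loser.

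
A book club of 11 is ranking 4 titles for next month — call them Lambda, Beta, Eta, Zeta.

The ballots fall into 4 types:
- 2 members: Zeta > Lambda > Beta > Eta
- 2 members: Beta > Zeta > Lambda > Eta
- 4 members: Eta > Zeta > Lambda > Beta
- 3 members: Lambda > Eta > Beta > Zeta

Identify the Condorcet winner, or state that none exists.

none

Head-to-head results (11 members):
Lambda vs Beta: Lambda preferred on 2+4+3 = 9 ballots; Lambda wins 9–2.
Lambda vs Eta: 2+2+3 = 7 for Lambda, 4 for Eta — Lambda by 7–4.
Lambda vs Zeta: Lambda is ranked higher on 3 ballots, Zeta on 8. Zeta wins 8–3.
Beta vs Eta: Beta is ranked higher on 2+2 = 4 ballots, Eta on 7. Eta wins 7–4.
Beta vs Zeta: 2+3 = 5 for Beta, 6 for Zeta — Zeta by 6–5.
Eta vs Zeta: 4+3 = 7 for Eta, 4 for Zeta — Eta by 7–4.
Each book drops at least one matchup (Lambda loses to Zeta; Beta loses to Lambda; Eta loses to Lambda; Zeta loses to Eta); the cycle Lambda → Eta → Zeta → Lambda rules out a Condorcet winner.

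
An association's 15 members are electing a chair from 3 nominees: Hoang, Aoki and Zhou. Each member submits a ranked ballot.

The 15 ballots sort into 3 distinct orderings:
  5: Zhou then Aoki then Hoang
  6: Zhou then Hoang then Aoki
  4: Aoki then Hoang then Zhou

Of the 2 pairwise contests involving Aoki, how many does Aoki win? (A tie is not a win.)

Aoki against each rival (15 voters):
Aoki vs Hoang: Aoki preferred on 5+4 = 9 ballots; Aoki wins 9–6.
Aoki vs Zhou: Aoki is ranked higher on 4 ballots, Zhou on 11. Zhou wins 11–4.
Aoki beats Hoang; loses to Zhou — 1 pairwise win.

1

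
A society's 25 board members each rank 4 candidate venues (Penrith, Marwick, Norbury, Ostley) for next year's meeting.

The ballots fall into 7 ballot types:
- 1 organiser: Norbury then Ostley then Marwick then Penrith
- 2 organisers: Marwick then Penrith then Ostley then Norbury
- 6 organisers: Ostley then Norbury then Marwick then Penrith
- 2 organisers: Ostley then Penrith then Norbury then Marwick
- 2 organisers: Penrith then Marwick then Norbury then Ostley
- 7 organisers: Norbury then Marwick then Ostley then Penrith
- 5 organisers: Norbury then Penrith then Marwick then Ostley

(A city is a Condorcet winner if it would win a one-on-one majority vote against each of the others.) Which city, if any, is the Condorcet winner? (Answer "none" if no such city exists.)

Norbury

Head-to-head results (25 organisers):
Penrith vs Marwick: Marwick, 16–9.
Penrith vs Norbury: Norbury wins 19–6.
Penrith vs Ostley: Ostley wins 16–9.
Marwick vs Norbury: Norbury wins 21–4.
Marwick vs Ostley: Marwick, 16–9.
Norbury–Ostley: Norbury 15–10.
Only Norbury has no losses; Norbury is the Condorcet winner.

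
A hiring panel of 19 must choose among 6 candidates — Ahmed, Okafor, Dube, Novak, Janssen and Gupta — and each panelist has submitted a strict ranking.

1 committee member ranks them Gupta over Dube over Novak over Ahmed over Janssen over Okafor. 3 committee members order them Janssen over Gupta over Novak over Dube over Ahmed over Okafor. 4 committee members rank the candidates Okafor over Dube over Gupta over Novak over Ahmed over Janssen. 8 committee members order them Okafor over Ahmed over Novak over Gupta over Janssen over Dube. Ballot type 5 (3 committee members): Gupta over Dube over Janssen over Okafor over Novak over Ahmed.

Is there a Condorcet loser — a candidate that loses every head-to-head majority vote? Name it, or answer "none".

Pairwise majorities:
Ahmed vs Okafor: Ahmed preferred on 1+3 = 4 ballots; Okafor wins 15–4.
Ahmed vs Dube: 8 for Ahmed, 11 for Dube — Dube by 11–8.
Ahmed vs Novak: Novak, 11–8.
Ahmed vs Janssen: 13 to 6, Ahmed.
Ahmed vs Gupta: Gupta, 11–8.
Okafor vs Dube: Okafor, 12–7.
Okafor–Novak: Okafor 15–4.
Okafor vs Janssen: Okafor is ranked higher on 4+8 = 12 ballots, Janssen on 7. Okafor wins 12–7.
Okafor vs Gupta: Okafor is ranked higher on 4+8 = 12 ballots, Gupta on 7. Okafor wins 12–7.
Dube vs Novak: Novak wins 11–8.
Dube vs Janssen: 8 to 11, Janssen.
Dube vs Gupta: Gupta, 15–4.
Novak vs Janssen: Novak, 13–6.
Novak vs Gupta: Gupta, 11–8.
Janssen vs Gupta: Janssen preferred on 3 ballots; Gupta wins 16–3.
Every candidate wins at least one matchup (Ahmed beats Janssen; Okafor beats Ahmed; Dube beats Ahmed; Novak beats Ahmed; Janssen beats Dube; Gupta beats Ahmed), so there is no Condorcet loser.

none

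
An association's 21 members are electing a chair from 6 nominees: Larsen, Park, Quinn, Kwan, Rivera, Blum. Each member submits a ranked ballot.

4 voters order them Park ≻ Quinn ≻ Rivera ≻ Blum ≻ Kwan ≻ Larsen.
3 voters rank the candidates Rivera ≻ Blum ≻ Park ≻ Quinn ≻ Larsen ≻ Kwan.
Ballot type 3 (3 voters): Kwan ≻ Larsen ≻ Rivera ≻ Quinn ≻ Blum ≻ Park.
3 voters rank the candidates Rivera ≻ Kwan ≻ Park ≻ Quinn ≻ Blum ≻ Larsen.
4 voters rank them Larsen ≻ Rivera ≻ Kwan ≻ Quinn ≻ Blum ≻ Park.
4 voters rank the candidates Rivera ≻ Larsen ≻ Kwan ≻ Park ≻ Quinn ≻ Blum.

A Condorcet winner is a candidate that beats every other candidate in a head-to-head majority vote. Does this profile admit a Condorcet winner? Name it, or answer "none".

Pairwise majorities:
Larsen vs Park: Larsen preferred on 3+4+4 = 11 ballots; Larsen wins 11–10.
Larsen vs Quinn: 3+4+4 = 11 for Larsen, 10 for Quinn — Larsen by 11–10.
Larsen vs Kwan: Larsen preferred on 3+4+4 = 11 ballots; Larsen wins 11–10.
Larsen vs Rivera: 7 to 14, Rivera.
Larsen–Blum: Larsen 11–10.
Park vs Quinn: Park, 14–7.
Park vs Kwan: Park is ranked higher on 4+3 = 7 ballots, Kwan on 14. Kwan wins 14–7.
Park vs Rivera: Park is ranked higher on 4 ballots, Rivera on 17. Rivera wins 17–4.
Park vs Blum: 11 to 10, Park.
Quinn vs Kwan: Kwan, 14–7.
Quinn vs Rivera: Rivera, 17–4.
Quinn vs Blum: Quinn wins 18–3.
Kwan vs Rivera: Kwan preferred on 3 ballots; Rivera wins 18–3.
Kwan vs Blum: 3+3+4+4 = 14 for Kwan, 7 for Blum — Kwan by 14–7.
Rivera–Blum: Rivera 21–0.
Rivera defeats every rival head-to-head and is the Condorcet winner.

Rivera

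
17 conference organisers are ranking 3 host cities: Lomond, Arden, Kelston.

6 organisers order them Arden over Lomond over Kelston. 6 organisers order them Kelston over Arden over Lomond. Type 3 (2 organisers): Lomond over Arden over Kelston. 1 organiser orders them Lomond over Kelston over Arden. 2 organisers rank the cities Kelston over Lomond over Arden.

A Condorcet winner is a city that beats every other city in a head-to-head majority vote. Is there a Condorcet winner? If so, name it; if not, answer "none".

Head-to-head results (17 organisers):
Lomond vs Arden: 5 to 12, Arden.
Lomond vs Kelston: Lomond is ranked higher on 6+2+1 = 9 ballots, Kelston on 8. Lomond wins 9–8.
Arden vs Kelston: Arden preferred on 6+2 = 8 ballots; Kelston wins 9–8.
No city is unbeaten: Lomond loses to Arden; Arden loses to Kelston; Kelston loses to Lomond. In particular Lomond beats Kelston beats Arden beats Lomond is a majority cycle — no Condorcet winner exists.

none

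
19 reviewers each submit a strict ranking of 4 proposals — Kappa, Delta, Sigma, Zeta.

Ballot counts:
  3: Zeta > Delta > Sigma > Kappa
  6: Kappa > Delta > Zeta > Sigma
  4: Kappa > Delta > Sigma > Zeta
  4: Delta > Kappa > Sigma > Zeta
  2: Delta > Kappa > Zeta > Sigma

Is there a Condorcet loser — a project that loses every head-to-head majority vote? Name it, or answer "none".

Sigma

Pairwise majorities:
Kappa vs Delta: Kappa, 10–9.
Kappa vs Sigma: 16 to 3, Kappa.
Kappa vs Zeta: Kappa preferred on 6+4+4+2 = 16 ballots; Kappa wins 16–3.
Delta vs Sigma: Delta, 19–0.
Delta vs Zeta: Delta is ranked higher on 6+4+4+2 = 16 ballots, Zeta on 3. Delta wins 16–3.
Sigma vs Zeta: Zeta wins 11–8.
Only Sigma has no wins; Sigma is the Condorcet loser.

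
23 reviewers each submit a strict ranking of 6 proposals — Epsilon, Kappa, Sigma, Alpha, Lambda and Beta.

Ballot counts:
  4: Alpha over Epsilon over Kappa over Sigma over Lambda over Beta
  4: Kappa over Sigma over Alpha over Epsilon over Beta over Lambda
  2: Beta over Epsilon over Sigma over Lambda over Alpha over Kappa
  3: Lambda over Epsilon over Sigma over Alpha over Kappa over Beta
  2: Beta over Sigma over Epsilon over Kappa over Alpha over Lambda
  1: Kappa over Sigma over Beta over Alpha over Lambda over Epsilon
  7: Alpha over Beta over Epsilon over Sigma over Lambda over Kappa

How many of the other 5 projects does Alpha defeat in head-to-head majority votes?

4

Alpha against each rival (23 reviewers):
Alpha vs Epsilon: 16 to 7, Alpha.
Alpha vs Kappa: Alpha is ranked higher on 4+2+3+7 = 16 ballots, Kappa on 7. Alpha wins 16–7.
Alpha vs Sigma: Sigma wins 12–11.
Alpha–Lambda: Alpha 18–5.
Alpha vs Beta: Alpha preferred on 4+4+3+7 = 18 ballots; Alpha wins 18–5.
Alpha beats Epsilon, Kappa, Lambda, Beta; loses to Sigma — 4 pairwise wins.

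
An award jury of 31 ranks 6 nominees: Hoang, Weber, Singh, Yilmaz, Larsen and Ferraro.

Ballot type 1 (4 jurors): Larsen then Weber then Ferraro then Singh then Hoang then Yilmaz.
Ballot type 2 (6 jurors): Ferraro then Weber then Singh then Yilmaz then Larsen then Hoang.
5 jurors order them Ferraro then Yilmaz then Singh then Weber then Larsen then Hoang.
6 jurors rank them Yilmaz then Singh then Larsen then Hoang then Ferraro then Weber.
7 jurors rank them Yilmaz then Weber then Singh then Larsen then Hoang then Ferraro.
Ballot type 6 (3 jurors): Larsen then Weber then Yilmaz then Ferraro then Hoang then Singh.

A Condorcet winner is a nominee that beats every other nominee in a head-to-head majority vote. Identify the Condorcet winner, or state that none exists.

Yilmaz

Pairwise majorities:
Hoang vs Weber: Weber, 25–6.
Hoang–Singh: Singh 28–3.
Hoang vs Yilmaz: Yilmaz wins 27–4.
Hoang vs Larsen: Larsen, 31–0.
Hoang vs Ferraro: Ferraro wins 18–13.
Weber–Singh: Weber 20–11.
Weber vs Yilmaz: Yilmaz, 18–13.
Weber–Larsen: Weber 18–13.
Weber vs Ferraro: Ferraro, 17–14.
Singh vs Yilmaz: Yilmaz wins 21–10.
Singh vs Larsen: Singh, 24–7.
Singh vs Ferraro: Ferraro wins 18–13.
Yilmaz vs Larsen: Yilmaz, 24–7.
Yilmaz vs Ferraro: Yilmaz, 16–15.
Larsen–Ferraro: Larsen 20–11.
Yilmaz wins every pairwise contest, so Yilmaz is the Condorcet winner.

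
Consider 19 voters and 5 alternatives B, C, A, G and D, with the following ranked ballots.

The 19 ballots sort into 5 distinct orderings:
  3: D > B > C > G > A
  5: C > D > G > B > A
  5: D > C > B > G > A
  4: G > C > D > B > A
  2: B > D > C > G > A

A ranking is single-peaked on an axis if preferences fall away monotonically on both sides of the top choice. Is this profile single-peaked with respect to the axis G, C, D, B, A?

yes

Axis positions: G=1, C=2, D=3, B=4, A=5.
Bloc 1 (peak D at position 3): ranking walks positions 3-4-2-1-5, expanding outward from the peak — single-peaked.
Bloc 2 (peak C at position 2): ranking walks positions 2-3-1-4-5, expanding outward from the peak — single-peaked.
Bloc 3 (peak D at position 3): ranking walks positions 3-2-4-1-5, expanding outward from the peak — single-peaked.
Bloc 4 (peak G at position 1): ranking walks positions 1-2-3-4-5, expanding outward from the peak — single-peaked.
Bloc 5 (peak B at position 4): ranking walks positions 4-3-2-1-5, expanding outward from the peak — single-peaked.
Every ranking is single-peaked on this axis.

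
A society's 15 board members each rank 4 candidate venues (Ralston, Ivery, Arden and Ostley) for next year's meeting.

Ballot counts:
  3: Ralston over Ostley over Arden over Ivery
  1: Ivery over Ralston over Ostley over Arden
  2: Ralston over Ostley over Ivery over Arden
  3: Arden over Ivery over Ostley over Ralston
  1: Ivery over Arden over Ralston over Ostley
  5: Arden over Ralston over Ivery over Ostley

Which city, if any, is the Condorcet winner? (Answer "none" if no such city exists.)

Arden

Check each pair by majority over 15 ballots:
Ralston vs Ivery: Ralston, 10–5.
Ralston vs Arden: 3+1+2 = 6 for Ralston, 9 for Arden — Arden by 9–6.
Ralston vs Ostley: Ralston wins 12–3.
Ivery vs Arden: Ivery preferred on 1+2+1 = 4 ballots; Arden wins 11–4.
Ivery vs Ostley: Ivery is ranked higher on 1+3+1+5 = 10 ballots, Ostley on 5. Ivery wins 10–5.
Arden–Ostley: Arden 9–6.
Arden wins every pairwise contest, so Arden is the Condorcet winner.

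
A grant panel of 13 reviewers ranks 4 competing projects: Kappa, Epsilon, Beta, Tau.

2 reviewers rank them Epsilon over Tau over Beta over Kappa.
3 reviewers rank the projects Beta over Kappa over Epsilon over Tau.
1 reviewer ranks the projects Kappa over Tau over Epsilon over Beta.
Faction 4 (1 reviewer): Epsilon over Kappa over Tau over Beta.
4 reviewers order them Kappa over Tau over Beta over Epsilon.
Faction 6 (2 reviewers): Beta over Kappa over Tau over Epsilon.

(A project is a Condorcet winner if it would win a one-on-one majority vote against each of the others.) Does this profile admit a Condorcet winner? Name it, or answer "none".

Check each pair by majority over 13 ballots:
Kappa vs Epsilon: 3+1+4+2 = 10 for Kappa, 3 for Epsilon — Kappa by 10–3.
Kappa vs Beta: 6 to 7, Beta.
Kappa vs Tau: Kappa preferred on 3+1+1+4+2 = 11 ballots; Kappa wins 11–2.
Epsilon–Beta: Beta 9–4.
Epsilon vs Tau: Tau, 7–6.
Beta vs Tau: 5 to 8, Tau.
Each project drops at least one matchup (Kappa loses to Beta; Epsilon loses to Kappa; Beta loses to Tau; Tau loses to Kappa); the cycle Kappa > Tau > Beta > Kappa rules out a Condorcet winner.

none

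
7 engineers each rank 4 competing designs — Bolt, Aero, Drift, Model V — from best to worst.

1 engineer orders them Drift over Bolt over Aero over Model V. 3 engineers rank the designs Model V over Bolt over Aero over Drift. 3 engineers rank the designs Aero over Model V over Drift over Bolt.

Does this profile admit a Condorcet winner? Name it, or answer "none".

Check each pair by majority over 7 ballots:
Bolt vs Aero: Bolt wins 4–3.
Bolt vs Drift: 3 to 4, Drift.
Bolt–Model V: Model V 6–1.
Aero vs Drift: Aero, 6–1.
Aero vs Model V: Aero wins 4–3.
Drift–Model V: Model V 6–1.
Every design loses at least once (Bolt loses to Drift; Aero loses to Bolt; Drift loses to Aero; Model V loses to Aero). The majority relation contains the cycle Bolt → Aero → Drift → Bolt, so there is no Condorcet winner.

none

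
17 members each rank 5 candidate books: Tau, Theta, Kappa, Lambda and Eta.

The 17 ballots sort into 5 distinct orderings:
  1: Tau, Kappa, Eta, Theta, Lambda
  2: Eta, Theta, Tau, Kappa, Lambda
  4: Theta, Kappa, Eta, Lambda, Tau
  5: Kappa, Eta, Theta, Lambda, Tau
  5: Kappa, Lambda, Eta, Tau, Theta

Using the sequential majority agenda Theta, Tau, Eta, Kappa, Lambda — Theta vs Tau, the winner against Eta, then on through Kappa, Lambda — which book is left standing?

Kappa

Round 1: Theta vs Tau — 11–6, Theta advances.
Round 2: Theta vs Eta — 4–13, Eta advances.
Round 3: Eta vs Kappa — 2–15, Kappa advances.
Round 4: Kappa vs Lambda — 17–0, Kappa advances.
Kappa survives the agenda.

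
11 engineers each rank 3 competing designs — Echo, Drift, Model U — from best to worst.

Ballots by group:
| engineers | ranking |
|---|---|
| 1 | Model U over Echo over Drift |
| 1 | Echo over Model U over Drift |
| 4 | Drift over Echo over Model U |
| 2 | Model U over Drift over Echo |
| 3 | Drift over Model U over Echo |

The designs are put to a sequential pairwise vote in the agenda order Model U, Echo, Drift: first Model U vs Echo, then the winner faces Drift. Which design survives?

Round 1: Model U vs Echo — 6–5, Model U advances.
Round 2: Model U vs Drift — 4–7, Drift advances.
Drift survives the agenda.

Drift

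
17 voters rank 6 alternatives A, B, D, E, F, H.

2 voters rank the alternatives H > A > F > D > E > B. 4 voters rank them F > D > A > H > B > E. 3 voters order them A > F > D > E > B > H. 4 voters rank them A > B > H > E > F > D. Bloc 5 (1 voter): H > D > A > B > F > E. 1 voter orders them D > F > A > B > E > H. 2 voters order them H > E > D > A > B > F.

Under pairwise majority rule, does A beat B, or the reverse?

Ballots ranking A above B: 2 + 4 + 3 + 4 + 1 + 1 + 2 = 17.
Ballots ranking B above A: 17 − 17 = 0.
A wins the head-to-head 17–0.

A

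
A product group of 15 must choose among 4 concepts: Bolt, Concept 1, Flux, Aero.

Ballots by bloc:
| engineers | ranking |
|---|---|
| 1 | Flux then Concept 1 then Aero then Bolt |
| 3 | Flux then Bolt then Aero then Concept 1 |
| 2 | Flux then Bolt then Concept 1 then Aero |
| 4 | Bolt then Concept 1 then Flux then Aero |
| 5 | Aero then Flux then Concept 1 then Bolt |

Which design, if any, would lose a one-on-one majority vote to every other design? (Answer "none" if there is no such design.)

Concept 1

Pairwise majorities:
Bolt vs Concept 1: Bolt preferred on 3+2+4 = 9 ballots; Bolt wins 9–6.
Bolt vs Flux: Bolt preferred on 4 ballots; Flux wins 11–4.
Bolt–Aero: Bolt 9–6.
Concept 1 vs Flux: Flux wins 11–4.
Concept 1 vs Aero: 1+2+4 = 7 for Concept 1, 8 for Aero — Aero by 8–7.
Flux vs Aero: Flux preferred on 1+3+2+4 = 10 ballots; Flux wins 10–5.
Only Concept 1 has no wins; Concept 1 is the Condorcet loser.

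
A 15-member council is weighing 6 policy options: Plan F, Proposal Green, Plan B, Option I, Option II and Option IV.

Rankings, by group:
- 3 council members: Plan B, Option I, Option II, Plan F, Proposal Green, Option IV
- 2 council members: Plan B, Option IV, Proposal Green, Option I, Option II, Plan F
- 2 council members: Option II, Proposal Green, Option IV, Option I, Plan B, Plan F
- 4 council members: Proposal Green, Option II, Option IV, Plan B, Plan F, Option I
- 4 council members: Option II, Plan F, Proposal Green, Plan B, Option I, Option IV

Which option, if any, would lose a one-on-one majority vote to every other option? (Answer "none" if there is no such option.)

Head-to-head results (15 council members):
Plan F–Proposal Green: Proposal Green 8–7.
Plan F vs Plan B: Plan F is ranked higher on 4 ballots, Plan B on 11. Plan B wins 11–4.
Plan F–Option I: Plan F 8–7.
Plan F vs Option II: Option II, 15–0.
Plan F vs Option IV: Option IV, 8–7.
Proposal Green–Plan B: Proposal Green 10–5.
Proposal Green vs Option I: 12 to 3, Proposal Green.
Proposal Green–Option II: Option II 9–6.
Proposal Green vs Option IV: Proposal Green wins 13–2.
Plan B–Option I: Plan B 13–2.
Plan B vs Option II: Plan B is ranked higher on 3+2 = 5 ballots, Option II on 10. Option II wins 10–5.
Plan B–Option IV: Plan B 9–6.
Option I vs Option II: 5 to 10, Option II.
Option I vs Option IV: Option I is ranked higher on 3+4 = 7 ballots, Option IV on 8. Option IV wins 8–7.
Option II–Option IV: Option II 13–2.
Option I loses to every other option — it is the Condorcet loser.

Option I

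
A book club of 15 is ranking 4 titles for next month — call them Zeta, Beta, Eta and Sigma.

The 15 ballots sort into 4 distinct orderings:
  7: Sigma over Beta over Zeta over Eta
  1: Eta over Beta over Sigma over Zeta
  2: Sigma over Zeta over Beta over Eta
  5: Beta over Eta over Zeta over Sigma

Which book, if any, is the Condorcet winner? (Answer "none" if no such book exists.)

Pairwise majorities:
Zeta vs Beta: 2 to 13, Beta.
Zeta vs Eta: Zeta is ranked higher on 7+2 = 9 ballots, Eta on 6. Zeta wins 9–6.
Zeta vs Sigma: 5 for Zeta, 10 for Sigma — Sigma by 10–5.
Beta vs Eta: 7+2+5 = 14 for Beta, 1 for Eta — Beta by 14–1.
Beta vs Sigma: 1+5 = 6 for Beta, 9 for Sigma — Sigma by 9–6.
Eta vs Sigma: 6 to 9, Sigma.
Sigma defeats every rival head-to-head and is the Condorcet winner.

Sigma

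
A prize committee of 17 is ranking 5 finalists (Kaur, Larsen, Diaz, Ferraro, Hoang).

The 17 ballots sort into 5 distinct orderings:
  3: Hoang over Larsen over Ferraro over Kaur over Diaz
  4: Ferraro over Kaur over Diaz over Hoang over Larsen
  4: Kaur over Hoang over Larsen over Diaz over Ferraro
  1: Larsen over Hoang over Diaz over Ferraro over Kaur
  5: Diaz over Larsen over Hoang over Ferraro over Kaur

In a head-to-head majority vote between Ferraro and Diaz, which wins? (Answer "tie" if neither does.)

Ballots ranking Ferraro above Diaz: 3 + 4 = 7.
Ballots ranking Diaz above Ferraro: 17 − 7 = 10.
Diaz wins the head-to-head 10–7.

Diaz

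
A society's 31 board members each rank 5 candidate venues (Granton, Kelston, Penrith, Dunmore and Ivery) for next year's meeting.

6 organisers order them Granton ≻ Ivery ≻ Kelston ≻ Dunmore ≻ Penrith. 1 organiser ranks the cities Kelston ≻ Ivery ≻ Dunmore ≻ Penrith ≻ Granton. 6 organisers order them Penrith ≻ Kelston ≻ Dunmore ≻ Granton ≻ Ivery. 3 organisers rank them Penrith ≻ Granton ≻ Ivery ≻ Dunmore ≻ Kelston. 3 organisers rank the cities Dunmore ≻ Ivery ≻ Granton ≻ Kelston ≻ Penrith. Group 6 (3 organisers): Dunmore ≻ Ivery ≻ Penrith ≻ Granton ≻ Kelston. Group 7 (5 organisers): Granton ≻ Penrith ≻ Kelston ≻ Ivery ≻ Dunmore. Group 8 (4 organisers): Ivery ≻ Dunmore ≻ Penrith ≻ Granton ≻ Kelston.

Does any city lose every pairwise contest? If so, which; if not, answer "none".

none

Head-to-head results (31 organisers):
Granton vs Kelston: 24 to 7, Granton.
Granton vs Penrith: Penrith, 17–14.
Granton–Dunmore: Dunmore 17–14.
Granton vs Ivery: Granton, 20–11.
Kelston vs Penrith: Kelston is ranked higher on 6+1+3 = 10 ballots, Penrith on 21. Penrith wins 21–10.
Kelston vs Dunmore: 18 to 13, Kelston.
Kelston–Ivery: Ivery 19–12.
Penrith vs Dunmore: Dunmore, 17–14.
Penrith vs Ivery: Ivery wins 17–14.
Dunmore vs Ivery: Ivery, 19–12.
Each city has at least one pairwise win (Granton beats Kelston; Kelston beats Dunmore; Penrith beats Granton; Dunmore beats Granton; Ivery beats Kelston) — no Condorcet loser.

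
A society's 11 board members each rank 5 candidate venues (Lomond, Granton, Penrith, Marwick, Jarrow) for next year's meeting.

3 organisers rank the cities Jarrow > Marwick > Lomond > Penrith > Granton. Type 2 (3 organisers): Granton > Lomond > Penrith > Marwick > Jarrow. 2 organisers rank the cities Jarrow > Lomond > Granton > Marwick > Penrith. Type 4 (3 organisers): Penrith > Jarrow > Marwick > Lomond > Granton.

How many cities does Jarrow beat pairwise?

3

Jarrow against each rival (11 organisers):
Jarrow vs Lomond: 3+2+3 = 8 for Jarrow, 3 for Lomond — Jarrow by 8–3.
Jarrow vs Granton: Jarrow wins 8–3.
Jarrow vs Penrith: Penrith wins 6–5.
Jarrow vs Marwick: Jarrow preferred on 3+2+3 = 8 ballots; Jarrow wins 8–3.
Jarrow beats Lomond, Granton, Marwick; loses to Penrith — 3 pairwise wins.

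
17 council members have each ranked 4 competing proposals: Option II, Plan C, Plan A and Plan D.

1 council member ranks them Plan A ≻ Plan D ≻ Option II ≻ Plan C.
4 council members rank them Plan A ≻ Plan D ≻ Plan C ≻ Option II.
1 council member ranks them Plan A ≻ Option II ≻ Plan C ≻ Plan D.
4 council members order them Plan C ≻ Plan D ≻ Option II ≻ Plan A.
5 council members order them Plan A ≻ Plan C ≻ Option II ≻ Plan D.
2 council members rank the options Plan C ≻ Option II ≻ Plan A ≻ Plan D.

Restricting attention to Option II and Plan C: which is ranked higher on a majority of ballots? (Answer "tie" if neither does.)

Plan C

Ballots ranking Option II above Plan C: 1 + 1 = 2.
Ballots ranking Plan C above Option II: 17 − 2 = 15.
Plan C wins the head-to-head 15–2.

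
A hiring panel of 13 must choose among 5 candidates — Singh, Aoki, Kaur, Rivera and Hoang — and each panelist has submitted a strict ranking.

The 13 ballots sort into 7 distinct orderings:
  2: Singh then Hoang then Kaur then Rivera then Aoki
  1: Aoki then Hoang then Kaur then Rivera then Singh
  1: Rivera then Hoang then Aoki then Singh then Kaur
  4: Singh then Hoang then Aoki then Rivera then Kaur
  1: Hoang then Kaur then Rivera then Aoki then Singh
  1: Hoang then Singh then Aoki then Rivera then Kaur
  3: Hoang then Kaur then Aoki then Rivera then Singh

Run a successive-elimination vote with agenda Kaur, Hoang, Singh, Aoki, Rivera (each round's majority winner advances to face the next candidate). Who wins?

Hoang

Round 1: Kaur vs Hoang — 0–13, Hoang advances.
Round 2: Hoang vs Singh — 7–6, Hoang advances.
Round 3: Hoang vs Aoki — 12–1, Hoang advances.
Round 4: Hoang vs Rivera — 12–1, Hoang advances.
Hoang survives the agenda.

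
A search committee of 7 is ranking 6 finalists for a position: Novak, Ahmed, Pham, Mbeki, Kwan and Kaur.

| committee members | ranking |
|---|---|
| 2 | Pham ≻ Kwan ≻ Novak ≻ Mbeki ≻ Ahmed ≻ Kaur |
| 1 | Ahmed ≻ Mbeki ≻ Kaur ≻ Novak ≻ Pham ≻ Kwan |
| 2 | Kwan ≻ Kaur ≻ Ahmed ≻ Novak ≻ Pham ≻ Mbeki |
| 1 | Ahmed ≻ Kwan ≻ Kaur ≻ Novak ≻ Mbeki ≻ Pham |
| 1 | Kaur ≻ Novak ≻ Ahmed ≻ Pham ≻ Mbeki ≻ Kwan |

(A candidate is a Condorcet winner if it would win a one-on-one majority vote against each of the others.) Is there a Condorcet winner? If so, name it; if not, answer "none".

none

Pairwise majorities:
Novak vs Ahmed: Ahmed wins 4–3.
Novak–Pham: Novak 5–2.
Novak vs Mbeki: Novak preferred on 2+2+1+1 = 6 ballots; Novak wins 6–1.
Novak vs Kwan: Kwan wins 5–2.
Novak vs Kaur: Kaur, 5–2.
Ahmed–Pham: Ahmed 5–2.
Ahmed vs Mbeki: 1+2+1+1 = 5 for Ahmed, 2 for Mbeki — Ahmed by 5–2.
Ahmed vs Kwan: Kwan wins 4–3.
Ahmed vs Kaur: 4 to 3, Ahmed.
Pham vs Mbeki: Pham wins 5–2.
Pham vs Kwan: Pham wins 4–3.
Pham vs Kaur: 2 to 5, Kaur.
Mbeki vs Kwan: 1+1 = 2 for Mbeki, 5 for Kwan — Kwan by 5–2.
Mbeki–Kaur: Kaur 4–3.
Kwan vs Kaur: Kwan preferred on 2+2+1 = 5 ballots; Kwan wins 5–2.
Each candidate drops at least one matchup (Novak loses to Ahmed; Ahmed loses to Kwan; Pham loses to Novak; Mbeki loses to Novak; Kwan loses to Pham; Kaur loses to Ahmed); the cycle Novak beats Pham beats Kwan beats Novak rules out a Condorcet winner.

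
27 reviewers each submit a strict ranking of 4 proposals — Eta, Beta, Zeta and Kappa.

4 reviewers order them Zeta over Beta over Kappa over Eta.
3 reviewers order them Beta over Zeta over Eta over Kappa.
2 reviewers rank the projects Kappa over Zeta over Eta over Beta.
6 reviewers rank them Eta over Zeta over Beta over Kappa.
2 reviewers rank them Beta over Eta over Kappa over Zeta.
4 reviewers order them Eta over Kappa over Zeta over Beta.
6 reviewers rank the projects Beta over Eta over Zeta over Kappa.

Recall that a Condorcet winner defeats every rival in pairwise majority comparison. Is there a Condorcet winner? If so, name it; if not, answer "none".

none

Head-to-head results (27 reviewers):
Eta vs Beta: Beta wins 15–12.
Eta–Zeta: Eta 18–9.
Eta vs Kappa: Eta, 21–6.
Beta vs Zeta: Zeta, 16–11.
Beta vs Kappa: Beta wins 21–6.
Zeta vs Kappa: Zeta wins 19–8.
Each project drops at least one matchup (Eta loses to Beta; Beta loses to Zeta; Zeta loses to Eta; Kappa loses to Eta); the cycle Eta > Zeta > Beta > Eta rules out a Condorcet winner.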